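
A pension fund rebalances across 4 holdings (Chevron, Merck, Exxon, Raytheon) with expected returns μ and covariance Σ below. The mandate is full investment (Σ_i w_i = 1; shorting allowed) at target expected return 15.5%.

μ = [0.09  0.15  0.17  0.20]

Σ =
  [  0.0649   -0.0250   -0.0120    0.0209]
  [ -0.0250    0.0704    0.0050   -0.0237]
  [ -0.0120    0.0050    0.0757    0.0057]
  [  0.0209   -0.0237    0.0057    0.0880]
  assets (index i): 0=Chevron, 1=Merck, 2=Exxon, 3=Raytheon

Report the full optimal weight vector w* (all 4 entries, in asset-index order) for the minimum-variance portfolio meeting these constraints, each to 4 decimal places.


g=Σ⁻¹μ = [2.3871  3.6835  2.1884  2.5561]
h=Σ⁻¹𝟙 = [24.2513  25.6874  14.4855  11.5838]
a=μᵀg=1.650593  b=𝟙ᵀg=10.815006  c=𝟙ᵀh=76.007906  D=ac−b²=8.493756
λ₁=(c·0.155−b)/D = (76.007906·0.155−10.815006)/8.493756 = 0.113756
λ₂=(a−b·0.155)/D = (1.650593−10.815006·0.155)/8.493756 = -0.003030
w* = 0.113756·g + -0.003030·h:
  w_0 = 0.113756·2.3871 + -0.003030·24.2513 = 0.1981  (Chevron)
  w_1 = 0.113756·3.6835 + -0.003030·25.6874 = 0.3412  (Merck)
  w_2 = 0.113756·2.1884 + -0.003030·14.4855 = 0.2051  (Exxon)
  w_3 = 0.113756·2.5561 + -0.003030·11.5838 = 0.2557  (Raytheon)
Σw_i=1.0000  μᵀw=0.1550
σ²=wᵀΣw=λ₁·μ_p+λ₂ = 0.113756·0.155 + -0.003030 = 0.014603 ≈ 0.0146

0.1981  0.3412  0.2051  0.2557


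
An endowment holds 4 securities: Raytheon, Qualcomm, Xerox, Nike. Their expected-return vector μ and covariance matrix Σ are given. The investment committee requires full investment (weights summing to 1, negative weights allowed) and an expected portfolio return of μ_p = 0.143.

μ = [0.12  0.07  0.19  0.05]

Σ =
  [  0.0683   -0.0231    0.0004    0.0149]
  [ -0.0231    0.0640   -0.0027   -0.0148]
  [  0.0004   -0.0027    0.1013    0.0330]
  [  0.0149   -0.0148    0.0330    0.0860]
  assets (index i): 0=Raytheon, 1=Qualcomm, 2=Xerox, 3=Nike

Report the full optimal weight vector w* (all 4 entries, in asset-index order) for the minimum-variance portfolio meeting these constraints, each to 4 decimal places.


0.4269  0.2889  0.4096  -0.1254

p=Σ⁻¹μ = [2.4855  2.0123  2.0086  -0.2737]
q=Σ⁻¹𝟙 = [21.2422  25.8147  7.3595  9.5661]
a=μᵀp=0.807068  b=𝟙ᵀp=6.232714  c=𝟙ᵀq=63.982584  D=ac−b²=12.791560
λ₁=(c·0.143−b)/D = (63.982584·0.143−6.232714)/12.791560 = 0.228025
λ₂=(a−b·0.143)/D = (0.807068−6.232714·0.143)/12.791560 = -0.006583
w* = 0.228025·p + -0.006583·q:
  w_0 = 0.228025·2.4855 + -0.006583·21.2422 = 0.4269  (Raytheon)
  w_1 = 0.228025·2.0123 + -0.006583·25.8147 = 0.2889  (Qualcomm)
  w_2 = 0.228025·2.0086 + -0.006583·7.3595 = 0.4096  (Xerox)
  w_3 = 0.228025·-0.2737 + -0.006583·9.5661 = -0.1254  (Nike)
Σw_i=1.0000  μᵀw=0.1430
σ²=wᵀΣw=λ₁·μ_p+λ₂ = 0.228025·0.143 + -0.006583 = 0.026024 ≈ 0.0260


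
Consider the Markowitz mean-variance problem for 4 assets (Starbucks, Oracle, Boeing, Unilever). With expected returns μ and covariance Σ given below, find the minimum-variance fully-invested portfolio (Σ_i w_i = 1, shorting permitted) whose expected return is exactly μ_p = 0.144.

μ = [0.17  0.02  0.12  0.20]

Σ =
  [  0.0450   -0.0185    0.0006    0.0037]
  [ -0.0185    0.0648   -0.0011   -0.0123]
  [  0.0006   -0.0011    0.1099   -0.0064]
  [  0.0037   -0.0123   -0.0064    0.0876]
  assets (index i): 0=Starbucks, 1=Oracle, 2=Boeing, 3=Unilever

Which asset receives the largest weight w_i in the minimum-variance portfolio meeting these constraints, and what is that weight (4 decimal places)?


x=Σ⁻¹μ = [4.4033  2.0566  1.2326  2.4760]
y=Σ⁻¹𝟙 = [32.2233  27.5854  10.0532  14.6623]
a=μᵀx=1.432796  b=𝟙ᵀx=10.168508  c=𝟙ᵀy=84.524200  D=ac−b²=17.707403
λ₁=(c·0.144−b)/D = (84.524200·0.144−10.168508)/17.707403 = 0.113115
λ₂=(a−b·0.144)/D = (1.432796−10.168508·0.144)/17.707403 = -0.001777
w* = 0.113115·x + -0.001777·y:
  w_0 = 0.113115·4.4033 + -0.001777·32.2233 = 0.4408  (Starbucks)
  w_1 = 0.113115·2.0566 + -0.001777·27.5854 = 0.1836  (Oracle)
  w_2 = 0.113115·1.2326 + -0.001777·10.0532 = 0.1216  (Boeing)
  w_3 = 0.113115·2.4760 + -0.001777·14.6623 = 0.2540  (Unilever)
Σw_i=1.0000  μᵀw=0.1440
σ²=wᵀΣw=λ₁·μ_p+λ₂ = 0.113115·0.144 + -0.001777 = 0.014511 ≈ 0.0145

Starbucks (0.4408)


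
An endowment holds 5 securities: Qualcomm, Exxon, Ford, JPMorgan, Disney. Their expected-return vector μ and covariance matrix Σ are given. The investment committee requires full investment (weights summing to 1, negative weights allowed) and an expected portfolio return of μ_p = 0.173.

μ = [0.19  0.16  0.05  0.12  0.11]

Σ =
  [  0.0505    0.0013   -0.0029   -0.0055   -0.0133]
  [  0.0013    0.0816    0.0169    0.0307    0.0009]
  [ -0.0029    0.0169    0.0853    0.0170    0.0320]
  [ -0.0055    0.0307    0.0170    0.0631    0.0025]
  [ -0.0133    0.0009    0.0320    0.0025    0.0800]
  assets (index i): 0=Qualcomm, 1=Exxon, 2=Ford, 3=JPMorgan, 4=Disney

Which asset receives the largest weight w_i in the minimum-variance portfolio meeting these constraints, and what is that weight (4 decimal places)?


Qualcomm (0.5370)

x=Σ⁻¹μ = [4.4939  1.3663  -0.7631  1.7409  2.3576]
y=Σ⁻¹𝟙 = [25.2730  5.8711  3.0521  13.7783  14.9842]
a=μᵀx=1.502530  b=𝟙ᵀx=9.195523  c=𝟙ᵀy=62.958782  D=ac−b²=10.039819
λ₁=(c·0.173−b)/D = (62.958782·0.173−9.195523)/10.039819 = 0.168962
λ₂=(a−b·0.173)/D = (1.502530−9.195523·0.173)/10.039819 = -0.008795
w* = 0.168962·x + -0.008795·y:
  w_0 = 0.168962·4.4939 + -0.008795·25.2730 = 0.5370  (Qualcomm)
  w_1 = 0.168962·1.3663 + -0.008795·5.8711 = 0.1792  (Exxon)
  w_2 = 0.168962·-0.7631 + -0.008795·3.0521 = -0.1558  (Ford)
  w_3 = 0.168962·1.7409 + -0.008795·13.7783 = 0.1730  (JPMorgan)
  w_4 = 0.168962·2.3576 + -0.008795·14.9842 = 0.2666  (Disney)
Σw_i=1.0000  μᵀw=0.1730
σ²=wᵀΣw=λ₁·μ_p+λ₂ = 0.168962·0.173 + -0.008795 = 0.020436 ≈ 0.0204


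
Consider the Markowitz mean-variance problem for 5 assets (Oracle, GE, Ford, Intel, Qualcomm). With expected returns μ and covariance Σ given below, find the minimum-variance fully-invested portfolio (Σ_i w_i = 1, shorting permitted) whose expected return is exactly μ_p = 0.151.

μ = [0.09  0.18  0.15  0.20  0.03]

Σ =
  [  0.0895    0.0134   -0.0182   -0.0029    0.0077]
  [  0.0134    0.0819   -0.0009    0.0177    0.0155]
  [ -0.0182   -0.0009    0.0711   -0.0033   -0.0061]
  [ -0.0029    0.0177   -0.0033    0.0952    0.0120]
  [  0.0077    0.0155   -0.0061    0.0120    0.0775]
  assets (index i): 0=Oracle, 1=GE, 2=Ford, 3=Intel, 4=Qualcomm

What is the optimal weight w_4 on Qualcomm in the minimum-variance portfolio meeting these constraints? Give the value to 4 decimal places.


x=Σ⁻¹μ = [1.3615  1.6137  2.5545  1.9525  -0.1722]
y=Σ⁻¹𝟙 = [13.4786  6.2814  18.9077  9.0929  10.3881]
a=μᵀx=1.181524  b=𝟙ᵀx=7.310097  c=𝟙ᵀy=58.148616  D=ac−b²=15.266461
λ₁=(c·0.151−b)/D = (58.148616·0.151−7.310097)/15.266461 = 0.096312
λ₂=(a−b·0.151)/D = (1.181524−7.310097·0.151)/15.266461 = 0.005090
w* = 0.096312·x + 0.005090·y:
  w_0 = 0.096312·1.3615 + 0.005090·13.4786 = 0.1997  (Oracle)
  w_1 = 0.096312·1.6137 + 0.005090·6.2814 = 0.1874  (GE)
  w_2 = 0.096312·2.5545 + 0.005090·18.9077 = 0.3423  (Ford)
  w_3 = 0.096312·1.9525 + 0.005090·9.0929 = 0.2343  (Intel)
  w_4 = 0.096312·-0.1722 + 0.005090·10.3881 = 0.0363  (Qualcomm)
Σw_i=1.0000  μᵀw=0.1510
σ²=wᵀΣw=λ₁·μ_p+λ₂ = 0.096312·0.151 + 0.005090 = 0.019633 ≈ 0.0196

0.0363


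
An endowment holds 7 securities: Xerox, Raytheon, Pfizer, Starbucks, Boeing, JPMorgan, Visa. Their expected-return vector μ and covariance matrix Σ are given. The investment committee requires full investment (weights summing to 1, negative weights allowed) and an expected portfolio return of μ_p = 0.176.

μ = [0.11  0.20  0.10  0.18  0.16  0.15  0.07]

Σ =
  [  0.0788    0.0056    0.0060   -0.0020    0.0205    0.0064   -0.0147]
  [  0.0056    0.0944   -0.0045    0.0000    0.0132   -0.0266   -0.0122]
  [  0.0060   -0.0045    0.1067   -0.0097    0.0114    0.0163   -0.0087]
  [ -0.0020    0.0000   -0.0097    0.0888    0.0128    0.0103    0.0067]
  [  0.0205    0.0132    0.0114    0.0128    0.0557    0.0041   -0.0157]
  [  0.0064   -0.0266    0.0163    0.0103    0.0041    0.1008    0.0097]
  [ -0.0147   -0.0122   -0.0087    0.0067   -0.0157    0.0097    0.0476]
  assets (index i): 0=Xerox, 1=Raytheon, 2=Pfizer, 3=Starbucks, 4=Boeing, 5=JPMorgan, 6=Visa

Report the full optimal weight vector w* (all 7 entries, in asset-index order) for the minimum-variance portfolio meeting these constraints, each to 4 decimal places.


x=Σ⁻¹μ = [1.0560  2.5867  0.9104  1.4794  2.0236  1.4546  2.7889]
y=Σ⁻¹𝟙 = [12.8137  14.3947  9.9756  7.2111  14.9328  6.7719  33.0086]
a=μᵀx=1.728029  b=𝟙ᵀx=12.299629  c=𝟙ᵀy=99.108342  D=ac−b²=19.981204
λ₁=(c·0.176−b)/D = (99.108342·0.176−12.299629)/19.981204 = 0.257414
λ₂=(a−b·0.176)/D = (1.728029−12.299629·0.176)/19.981204 = -0.021856
w* = 0.257414·x + -0.021856·y:
  w_0 = 0.257414·1.0560 + -0.021856·12.8137 = -0.0082  (Xerox)
  w_1 = 0.257414·2.5867 + -0.021856·14.3947 = 0.3513  (Raytheon)
  w_2 = 0.257414·0.9104 + -0.021856·9.9756 = 0.0163  (Pfizer)
  w_3 = 0.257414·1.4794 + -0.021856·7.2111 = 0.2232  (Starbucks)
  w_4 = 0.257414·2.0236 + -0.021856·14.9328 = 0.1945  (Boeing)
  w_5 = 0.257414·1.4546 + -0.021856·6.7719 = 0.2264  (JPMorgan)
  w_6 = 0.257414·2.7889 + -0.021856·33.0086 = -0.0035  (Visa)
Σw_i=1.0000  μᵀw=0.1760
σ²=wᵀΣw=λ₁·μ_p+λ₂ = 0.257414·0.176 + -0.021856 = 0.023449 ≈ 0.0234

-0.0082  0.3513  0.0163  0.2232  0.1945  0.2264  -0.0035


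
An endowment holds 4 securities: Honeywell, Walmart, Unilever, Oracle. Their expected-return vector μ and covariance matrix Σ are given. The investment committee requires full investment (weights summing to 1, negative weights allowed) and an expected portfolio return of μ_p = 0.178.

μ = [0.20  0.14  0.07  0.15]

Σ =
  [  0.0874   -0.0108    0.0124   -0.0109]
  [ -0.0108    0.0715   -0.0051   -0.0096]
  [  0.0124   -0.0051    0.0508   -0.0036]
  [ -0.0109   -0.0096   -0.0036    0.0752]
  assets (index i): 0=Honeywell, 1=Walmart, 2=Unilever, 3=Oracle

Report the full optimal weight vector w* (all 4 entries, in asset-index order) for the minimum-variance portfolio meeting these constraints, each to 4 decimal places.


0.4500  0.3199  -0.1087  0.3389

g=Σ⁻¹μ = [2.8258  2.8478  1.1742  2.8240]
h=Σ⁻¹𝟙 = [13.4426  19.9397  19.7334  18.7365]
a=μᵀg=1.469661  b=𝟙ᵀg=9.671896  c=𝟙ᵀh=71.852230  D=ac−b²=12.052855
λ₁=(c·0.178−b)/D = (71.852230·0.178−9.671896)/12.052855 = 0.258677
λ₂=(a−b·0.178)/D = (1.469661−9.671896·0.178)/12.052855 = -0.020903
w* = 0.258677·g + -0.020903·h:
  w_0 = 0.258677·2.8258 + -0.020903·13.4426 = 0.4500  (Honeywell)
  w_1 = 0.258677·2.8478 + -0.020903·19.9397 = 0.3199  (Walmart)
  w_2 = 0.258677·1.1742 + -0.020903·19.7334 = -0.1087  (Unilever)
  w_3 = 0.258677·2.8240 + -0.020903·18.7365 = 0.3389  (Oracle)
Σw_i=1.0000  μᵀw=0.1780
σ²=wᵀΣw=λ₁·μ_p+λ₂ = 0.258677·0.178 + -0.020903 = 0.025142 ≈ 0.0251


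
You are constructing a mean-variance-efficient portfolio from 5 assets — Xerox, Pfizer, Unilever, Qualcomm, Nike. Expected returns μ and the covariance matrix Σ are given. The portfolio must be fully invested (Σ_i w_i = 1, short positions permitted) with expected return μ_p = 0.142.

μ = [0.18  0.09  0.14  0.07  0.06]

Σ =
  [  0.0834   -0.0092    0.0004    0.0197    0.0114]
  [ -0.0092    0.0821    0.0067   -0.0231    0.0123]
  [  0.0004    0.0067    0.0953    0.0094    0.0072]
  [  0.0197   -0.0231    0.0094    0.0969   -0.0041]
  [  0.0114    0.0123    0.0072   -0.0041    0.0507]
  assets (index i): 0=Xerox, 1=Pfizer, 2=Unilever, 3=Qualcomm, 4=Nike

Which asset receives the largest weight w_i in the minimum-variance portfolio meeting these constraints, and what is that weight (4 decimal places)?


g=Σ⁻¹μ = [2.1528  1.3336  1.3009  0.4862  0.2304]
h=Σ⁻¹𝟙 = [8.7396  13.7145  7.2526  11.7161  14.3491]
a=μᵀg=0.737509  b=𝟙ᵀg=5.503875  c=𝟙ᵀh=55.771904  D=ac−b²=10.839666
λ₁=(c·0.142−b)/D = (55.771904·0.142−5.503875)/10.839666 = 0.222861
λ₂=(a−b·0.142)/D = (0.737509−5.503875·0.142)/10.839666 = -0.004063
w* = 0.222861·g + -0.004063·h:
  w_0 = 0.222861·2.1528 + -0.004063·8.7396 = 0.4443  (Xerox)
  w_1 = 0.222861·1.3336 + -0.004063·13.7145 = 0.2415  (Pfizer)
  w_2 = 0.222861·1.3009 + -0.004063·7.2526 = 0.2605  (Unilever)
  w_3 = 0.222861·0.4862 + -0.004063·11.7161 = 0.0608  (Qualcomm)
  w_4 = 0.222861·0.2304 + -0.004063·14.3491 = -0.0069  (Nike)
Σw_i=1.0000  μᵀw=0.1420
σ²=wᵀΣw=λ₁·μ_p+λ₂ = 0.222861·0.142 + -0.004063 = 0.027583 ≈ 0.0276

Xerox (0.4443)


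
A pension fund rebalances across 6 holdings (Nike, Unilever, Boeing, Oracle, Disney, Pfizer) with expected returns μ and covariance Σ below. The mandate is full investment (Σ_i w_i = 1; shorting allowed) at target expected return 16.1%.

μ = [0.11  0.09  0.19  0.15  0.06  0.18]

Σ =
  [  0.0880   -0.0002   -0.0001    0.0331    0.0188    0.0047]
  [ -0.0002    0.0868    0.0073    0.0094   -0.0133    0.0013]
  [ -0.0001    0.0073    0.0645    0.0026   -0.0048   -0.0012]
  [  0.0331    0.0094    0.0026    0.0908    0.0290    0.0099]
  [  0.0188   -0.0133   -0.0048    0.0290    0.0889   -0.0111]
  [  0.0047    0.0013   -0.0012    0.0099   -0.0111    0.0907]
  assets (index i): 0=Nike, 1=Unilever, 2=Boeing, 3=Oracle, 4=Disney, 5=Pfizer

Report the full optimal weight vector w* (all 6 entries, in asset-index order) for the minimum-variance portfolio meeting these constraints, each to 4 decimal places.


p=Σ⁻¹μ = [0.6910  0.8047  2.9224  0.7576  0.8085  1.9921]
q=Σ⁻¹𝟙 = [7.5160  12.0316  15.3482  0.9429  13.5056  12.2164]
a=μᵀp=1.224442  b=𝟙ᵀp=7.976478  c=𝟙ᵀq=61.560670  D=ac−b²=11.753255
λ₁=(c·0.161−b)/D = (61.560670·0.161−7.976478)/11.753255 = 0.164617
λ₂=(a−b·0.161)/D = (1.224442−7.976478·0.161)/11.753255 = -0.005086
w* = 0.164617·p + -0.005086·q:
  w_0 = 0.164617·0.6910 + -0.005086·7.5160 = 0.0755  (Nike)
  w_1 = 0.164617·0.8047 + -0.005086·12.0316 = 0.0713  (Unilever)
  w_2 = 0.164617·2.9224 + -0.005086·15.3482 = 0.4030  (Boeing)
  w_3 = 0.164617·0.7576 + -0.005086·0.9429 = 0.1199  (Oracle)
  w_4 = 0.164617·0.8085 + -0.005086·13.5056 = 0.0644  (Disney)
  w_5 = 0.164617·1.9921 + -0.005086·12.2164 = 0.2658  (Pfizer)
Σw_i=1.0000  μᵀw=0.1610
σ²=wᵀΣw=λ₁·μ_p+λ₂ = 0.164617·0.161 + -0.005086 = 0.021418 ≈ 0.0214

0.0755  0.0713  0.4030  0.1199  0.0644  0.2658


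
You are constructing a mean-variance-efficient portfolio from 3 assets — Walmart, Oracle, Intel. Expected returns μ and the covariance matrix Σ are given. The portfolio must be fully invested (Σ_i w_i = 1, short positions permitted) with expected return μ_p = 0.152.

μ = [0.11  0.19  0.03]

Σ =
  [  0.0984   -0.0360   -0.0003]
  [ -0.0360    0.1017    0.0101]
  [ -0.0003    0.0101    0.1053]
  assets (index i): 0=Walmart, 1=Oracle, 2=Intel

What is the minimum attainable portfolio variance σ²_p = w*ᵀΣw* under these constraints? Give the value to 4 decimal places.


x=Σ⁻¹μ = [2.0678  2.5961  0.0418]
y=Σ⁻¹𝟙 = [15.4955  14.5087  8.1492]
a=μᵀx=0.721960  b=𝟙ᵀx=4.705626  c=𝟙ᵀy=38.153358  D=ac−b²=5.402278
λ₁=(c·0.152−b)/D = (38.153358·0.152−4.705626)/5.402278 = 0.202449
λ₂=(a−b·0.152)/D = (0.721960−4.705626·0.152)/5.402278 = 0.001241
w* = 0.202449·x + 0.001241·y:
  w_0 = 0.202449·2.0678 + 0.001241·15.4955 = 0.4379  (Walmart)
  w_1 = 0.202449·2.5961 + 0.001241·14.5087 = 0.5436  (Oracle)
  w_2 = 0.202449·0.0418 + 0.001241·8.1492 = 0.0186  (Intel)
Σw_i=1.0000  μᵀw=0.1520
σ²=wᵀΣw=λ₁·μ_p+λ₂ = 0.202449·0.152 + 0.001241 = 0.032013 ≈ 0.0320

0.0320


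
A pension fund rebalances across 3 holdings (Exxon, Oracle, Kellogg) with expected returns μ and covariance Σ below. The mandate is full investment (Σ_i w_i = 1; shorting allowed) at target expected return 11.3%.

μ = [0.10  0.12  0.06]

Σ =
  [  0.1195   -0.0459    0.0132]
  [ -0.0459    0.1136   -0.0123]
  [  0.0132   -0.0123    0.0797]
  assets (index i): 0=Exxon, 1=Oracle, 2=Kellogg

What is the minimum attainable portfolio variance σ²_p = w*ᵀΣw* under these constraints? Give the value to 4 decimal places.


0.0389

p=Σ⁻¹μ = [1.4069  1.7097  0.7837]
q=Σ⁻¹𝟙 = [12.8650  15.3858  12.7908]
a=μᵀp=0.392872  b=𝟙ᵀp=3.900253  c=𝟙ᵀq=41.041688  D=ac−b²=0.912169
λ₁=(c·0.113−b)/D = (41.041688·0.113−3.900253)/0.912169 = 0.808465
λ₂=(a−b·0.113)/D = (0.392872−3.900253·0.113)/0.912169 = -0.052464
w* = 0.808465·p + -0.052464·q:
  w_0 = 0.808465·1.4069 + -0.052464·12.8650 = 0.4625  (Exxon)
  w_1 = 0.808465·1.7097 + -0.052464·15.3858 = 0.5750  (Oracle)
  w_2 = 0.808465·0.7837 + -0.052464·12.7908 = -0.0375  (Kellogg)
Σw_i=1.0000  μᵀw=0.1130
σ²=wᵀΣw=λ₁·μ_p+λ₂ = 0.808465·0.113 + -0.052464 = 0.038892 ≈ 0.0389


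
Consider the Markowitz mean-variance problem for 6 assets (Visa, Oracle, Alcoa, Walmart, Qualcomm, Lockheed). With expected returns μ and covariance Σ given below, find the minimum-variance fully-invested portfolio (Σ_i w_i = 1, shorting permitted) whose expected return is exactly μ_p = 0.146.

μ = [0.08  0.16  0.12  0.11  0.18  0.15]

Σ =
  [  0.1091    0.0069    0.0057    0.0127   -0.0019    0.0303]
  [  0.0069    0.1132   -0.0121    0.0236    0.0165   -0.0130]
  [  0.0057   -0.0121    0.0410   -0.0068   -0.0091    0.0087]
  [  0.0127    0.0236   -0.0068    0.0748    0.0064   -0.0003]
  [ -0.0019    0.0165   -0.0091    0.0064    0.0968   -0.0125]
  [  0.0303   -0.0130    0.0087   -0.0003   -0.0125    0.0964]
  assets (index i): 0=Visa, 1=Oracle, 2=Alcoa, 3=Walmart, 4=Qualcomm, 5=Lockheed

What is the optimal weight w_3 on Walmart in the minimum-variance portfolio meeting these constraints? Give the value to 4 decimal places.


0.1045

p=Σ⁻¹μ = [-0.1366  1.4590  3.6711  1.1946  2.0990  1.7403]
q=Σ⁻¹𝟙 = [3.3142  8.6187  29.0964  11.7340  12.1095  9.4748]
a=μᵀp=1.433315  b=𝟙ᵀp=10.027386  c=𝟙ᵀq=74.347735  D=ac−b²=6.015256
λ₁=(c·0.146−b)/D = (74.347735·0.146−10.027386)/6.015256 = 0.137547
λ₂=(a−b·0.146)/D = (1.433315−10.027386·0.146)/6.015256 = -0.005101
w* = 0.137547·p + -0.005101·q:
  w_0 = 0.137547·-0.1366 + -0.005101·3.3142 = -0.0357  (Visa)
  w_1 = 0.137547·1.4590 + -0.005101·8.6187 = 0.1567  (Oracle)
  w_2 = 0.137547·3.6711 + -0.005101·29.0964 = 0.3565  (Alcoa)
  w_3 = 0.137547·1.1946 + -0.005101·11.7340 = 0.1045  (Walmart)
  w_4 = 0.137547·2.0990 + -0.005101·12.1095 = 0.2269  (Qualcomm)
  w_5 = 0.137547·1.7403 + -0.005101·9.4748 = 0.1910  (Lockheed)
Σw_i=1.0000  μᵀw=0.1460
σ²=wᵀΣw=λ₁·μ_p+λ₂ = 0.137547·0.146 + -0.005101 = 0.014981 ≈ 0.0150


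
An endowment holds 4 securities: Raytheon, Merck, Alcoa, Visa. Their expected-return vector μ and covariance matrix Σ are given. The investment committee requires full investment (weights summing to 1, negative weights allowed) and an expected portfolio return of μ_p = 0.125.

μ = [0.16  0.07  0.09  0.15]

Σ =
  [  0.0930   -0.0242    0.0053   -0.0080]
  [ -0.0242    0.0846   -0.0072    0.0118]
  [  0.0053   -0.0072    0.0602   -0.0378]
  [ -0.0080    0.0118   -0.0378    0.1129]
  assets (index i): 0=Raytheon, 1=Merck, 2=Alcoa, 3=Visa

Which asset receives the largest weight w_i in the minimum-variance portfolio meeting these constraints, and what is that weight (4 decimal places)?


x=Σ⁻¹μ = [2.1057  1.3558  2.9258  2.3157]
y=Σ⁻¹𝟙 = [14.8258  16.0015  28.3512  17.7278]
a=μᵀx=1.042495  b=𝟙ᵀx=8.703001  c=𝟙ᵀy=76.906233  D=ac−b²=4.432150
λ₁=(c·0.125−b)/D = (76.906233·0.125−8.703001)/4.432150 = 0.205381
λ₂=(a−b·0.125)/D = (1.042495−8.703001·0.125)/4.432150 = -0.010239
w* = 0.205381·x + -0.010239·y:
  w_0 = 0.205381·2.1057 + -0.010239·14.8258 = 0.2807  (Raytheon)
  w_1 = 0.205381·1.3558 + -0.010239·16.0015 = 0.1146  (Merck)
  w_2 = 0.205381·2.9258 + -0.010239·28.3512 = 0.3106  (Alcoa)
  w_3 = 0.205381·2.3157 + -0.010239·17.7278 = 0.2941  (Visa)
Σw_i=1.0000  μᵀw=0.1250
σ²=wᵀΣw=λ₁·μ_p+λ₂ = 0.205381·0.125 + -0.010239 = 0.015434 ≈ 0.0154

Alcoa (0.3106)


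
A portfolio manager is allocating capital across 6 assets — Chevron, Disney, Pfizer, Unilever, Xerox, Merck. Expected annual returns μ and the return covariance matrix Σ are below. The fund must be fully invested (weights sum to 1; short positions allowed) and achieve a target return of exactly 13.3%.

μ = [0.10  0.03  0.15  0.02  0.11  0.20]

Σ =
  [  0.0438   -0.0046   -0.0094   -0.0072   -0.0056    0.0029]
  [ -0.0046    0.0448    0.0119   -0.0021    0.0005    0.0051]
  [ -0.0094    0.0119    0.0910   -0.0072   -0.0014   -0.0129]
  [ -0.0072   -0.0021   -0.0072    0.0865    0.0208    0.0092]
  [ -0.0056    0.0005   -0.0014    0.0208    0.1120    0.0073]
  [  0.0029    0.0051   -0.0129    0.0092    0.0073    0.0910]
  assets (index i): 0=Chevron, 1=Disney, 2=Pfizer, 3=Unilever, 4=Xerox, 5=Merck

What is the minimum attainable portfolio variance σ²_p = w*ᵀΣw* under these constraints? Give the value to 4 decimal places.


0.0148

g=Σ⁻¹μ = [2.7793  0.0800  2.2844  0.1745  0.9648  2.3336]
h=Σ⁻¹𝟙 = [30.5391  21.3215  13.7555  13.0111  7.5391  8.8506]
a=μᵀg=1.199322  b=𝟙ᵀg=8.616518  c=𝟙ᵀh=95.016871  D=ac−b²=39.711479
λ₁=(c·0.133−b)/D = (95.016871·0.133−8.616518)/39.711479 = 0.101248
λ₂=(a−b·0.133)/D = (1.199322−8.616518·0.133)/39.711479 = 0.001343
w* = 0.101248·g + 0.001343·h:
  w_0 = 0.101248·2.7793 + 0.001343·30.5391 = 0.3224  (Chevron)
  w_1 = 0.101248·0.0800 + 0.001343·21.3215 = 0.0367  (Disney)
  w_2 = 0.101248·2.2844 + 0.001343·13.7555 = 0.2498  (Pfizer)
  w_3 = 0.101248·0.1745 + 0.001343·13.0111 = 0.0351  (Unilever)
  w_4 = 0.101248·0.9648 + 0.001343·7.5391 = 0.1078  (Xerox)
  w_5 = 0.101248·2.3336 + 0.001343·8.8506 = 0.2482  (Merck)
Σw_i=1.0000  μᵀw=0.1330
σ²=wᵀΣw=λ₁·μ_p+λ₂ = 0.101248·0.133 + 0.001343 = 0.014809 ≈ 0.0148


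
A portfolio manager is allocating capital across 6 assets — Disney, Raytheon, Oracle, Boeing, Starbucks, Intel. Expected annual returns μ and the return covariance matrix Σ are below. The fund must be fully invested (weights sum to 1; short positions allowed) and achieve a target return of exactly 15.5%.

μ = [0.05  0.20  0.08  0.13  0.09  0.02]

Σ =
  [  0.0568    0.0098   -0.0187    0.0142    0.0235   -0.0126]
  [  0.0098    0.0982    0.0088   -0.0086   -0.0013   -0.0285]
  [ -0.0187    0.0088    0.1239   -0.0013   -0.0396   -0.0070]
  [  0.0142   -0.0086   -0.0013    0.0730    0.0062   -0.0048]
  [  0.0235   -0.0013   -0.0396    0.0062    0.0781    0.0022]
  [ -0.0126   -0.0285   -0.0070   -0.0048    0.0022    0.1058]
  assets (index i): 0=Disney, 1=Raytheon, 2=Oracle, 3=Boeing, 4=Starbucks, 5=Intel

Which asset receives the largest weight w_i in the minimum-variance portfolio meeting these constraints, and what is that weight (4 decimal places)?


g=Σ⁻¹μ = [-0.1508  2.4369  1.0270  2.0450  1.5698  0.9556]
h=Σ⁻¹𝟙 = [14.5664  13.3195  15.1100  12.4954  14.8607  16.0321]
a=μᵀg=0.988247  b=𝟙ᵀg=7.883533  c=𝟙ᵀh=86.384127  D=ac−b²=23.218779
λ₁=(c·0.155−b)/D = (86.384127·0.155−7.883533)/23.218779 = 0.237136
λ₂=(a−b·0.155)/D = (0.988247−7.883533·0.155)/23.218779 = -0.010065
w* = 0.237136·g + -0.010065·h:
  w_0 = 0.237136·-0.1508 + -0.010065·14.5664 = -0.1824  (Disney)
  w_1 = 0.237136·2.4369 + -0.010065·13.3195 = 0.4438  (Raytheon)
  w_2 = 0.237136·1.0270 + -0.010065·15.1100 = 0.0915  (Oracle)
  w_3 = 0.237136·2.0450 + -0.010065·12.4954 = 0.3592  (Boeing)
  w_4 = 0.237136·1.5698 + -0.010065·14.8607 = 0.2227  (Starbucks)
  w_5 = 0.237136·0.9556 + -0.010065·16.0321 = 0.0652  (Intel)
Σw_i=1.0000  μᵀw=0.1550
σ²=wᵀΣw=λ₁·μ_p+λ₂ = 0.237136·0.155 + -0.010065 = 0.026691 ≈ 0.0267

Raytheon (0.4438)


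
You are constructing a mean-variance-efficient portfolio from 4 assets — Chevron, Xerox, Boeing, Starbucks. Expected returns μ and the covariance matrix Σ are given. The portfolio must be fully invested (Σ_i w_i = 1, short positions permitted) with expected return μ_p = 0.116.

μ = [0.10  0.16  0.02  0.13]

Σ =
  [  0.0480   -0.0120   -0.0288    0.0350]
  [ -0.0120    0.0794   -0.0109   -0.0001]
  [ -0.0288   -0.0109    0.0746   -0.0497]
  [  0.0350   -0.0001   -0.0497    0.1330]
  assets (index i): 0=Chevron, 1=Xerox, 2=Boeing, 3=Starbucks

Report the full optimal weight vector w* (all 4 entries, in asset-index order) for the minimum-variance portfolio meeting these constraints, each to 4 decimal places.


u=Σ⁻¹μ = [3.7777  2.9808  2.8659  1.0565]
v=Σ⁻¹𝟙 = [43.5405  24.8998  41.5958  11.6232]
a=μᵀu=1.049365  b=𝟙ᵀu=10.680947  c=𝟙ᵀv=121.659291  D=ac−b²=13.582423
λ₁=(c·0.116−b)/D = (121.659291·0.116−10.680947)/13.582423 = 0.252645
λ₂=(a−b·0.116)/D = (1.049365−10.680947·0.116)/13.582423 = -0.013961
w* = 0.252645·u + -0.013961·v:
  w_0 = 0.252645·3.7777 + -0.013961·43.5405 = 0.3466  (Chevron)
  w_1 = 0.252645·2.9808 + -0.013961·24.8998 = 0.4055  (Xerox)
  w_2 = 0.252645·2.8659 + -0.013961·41.5958 = 0.1433  (Boeing)
  w_3 = 0.252645·1.0565 + -0.013961·11.6232 = 0.1046  (Starbucks)
Σw_i=1.0000  μᵀw=0.1160
σ²=wᵀΣw=λ₁·μ_p+λ₂ = 0.252645·0.116 + -0.013961 = 0.015346 ≈ 0.0153

0.3466  0.4055  0.1433  0.1046


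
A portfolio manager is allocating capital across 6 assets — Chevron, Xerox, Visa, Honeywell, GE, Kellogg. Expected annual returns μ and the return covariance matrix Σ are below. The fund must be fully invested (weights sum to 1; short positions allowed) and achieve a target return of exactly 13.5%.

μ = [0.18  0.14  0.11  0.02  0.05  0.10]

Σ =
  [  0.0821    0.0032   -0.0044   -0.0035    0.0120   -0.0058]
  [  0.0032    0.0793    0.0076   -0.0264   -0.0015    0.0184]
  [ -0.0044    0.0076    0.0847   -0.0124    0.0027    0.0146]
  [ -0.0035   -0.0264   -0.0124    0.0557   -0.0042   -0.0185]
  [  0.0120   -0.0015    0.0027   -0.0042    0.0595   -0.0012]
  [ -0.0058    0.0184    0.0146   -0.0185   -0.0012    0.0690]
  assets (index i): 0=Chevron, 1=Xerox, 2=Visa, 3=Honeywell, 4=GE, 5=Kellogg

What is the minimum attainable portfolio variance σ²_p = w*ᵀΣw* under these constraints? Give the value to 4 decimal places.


0.0199

u=Σ⁻¹μ = [2.3033  1.9705  1.3028  2.2530  0.5548  1.4555]
v=Σ⁻¹𝟙 = [12.4731  19.7407  12.5987  38.2340  17.2823  18.1629]
a=μᵀu=1.052108  b=𝟙ᵀu=9.839805  c=𝟙ᵀv=118.491770  D=ac−b²=27.844421
λ₁=(c·0.135−b)/D = (118.491770·0.135−9.839805)/27.844421 = 0.221107
λ₂=(a−b·0.135)/D = (1.052108−9.839805·0.135)/27.844421 = -0.009922
w* = 0.221107·u + -0.009922·v:
  w_0 = 0.221107·2.3033 + -0.009922·12.4731 = 0.3855  (Chevron)
  w_1 = 0.221107·1.9705 + -0.009922·19.7407 = 0.2398  (Xerox)
  w_2 = 0.221107·1.3028 + -0.009922·12.5987 = 0.1631  (Visa)
  w_3 = 0.221107·2.2530 + -0.009922·38.2340 = 0.1188  (Honeywell)
  w_4 = 0.221107·0.5548 + -0.009922·17.2823 = -0.0488  (GE)
  w_5 = 0.221107·1.4555 + -0.009922·18.1629 = 0.1416  (Kellogg)
Σw_i=1.0000  μᵀw=0.1350
σ²=wᵀΣw=λ₁·μ_p+λ₂ = 0.221107·0.135 + -0.009922 = 0.019928 ≈ 0.0199


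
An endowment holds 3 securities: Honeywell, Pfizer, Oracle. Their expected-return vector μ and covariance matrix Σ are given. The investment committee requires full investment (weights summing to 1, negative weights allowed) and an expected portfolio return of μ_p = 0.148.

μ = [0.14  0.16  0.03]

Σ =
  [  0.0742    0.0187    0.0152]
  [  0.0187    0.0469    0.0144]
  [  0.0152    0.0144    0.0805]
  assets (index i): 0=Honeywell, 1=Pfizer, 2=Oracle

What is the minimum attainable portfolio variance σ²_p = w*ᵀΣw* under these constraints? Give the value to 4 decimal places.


u=Σ⁻¹μ = [1.1985  3.0566  -0.4004]
v=Σ⁻¹𝟙 = [7.8564  15.6927  8.1318]
a=μᵀu=0.644831  b=𝟙ᵀu=3.854680  c=𝟙ᵀv=31.680866  D=ac−b²=5.570232
λ₁=(c·0.148−b)/D = (31.680866·0.148−3.854680)/5.570232 = 0.149740
λ₂=(a−b·0.148)/D = (0.644831−3.854680·0.148)/5.570232 = 0.013346
w* = 0.149740·u + 0.013346·v:
  w_0 = 0.149740·1.1985 + 0.013346·7.8564 = 0.2843  (Honeywell)
  w_1 = 0.149740·3.0566 + 0.013346·15.6927 = 0.6671  (Pfizer)
  w_2 = 0.149740·-0.4004 + 0.013346·8.1318 = 0.0486  (Oracle)
Σw_i=1.0000  μᵀw=0.1480
σ²=wᵀΣw=λ₁·μ_p+λ₂ = 0.149740·0.148 + 0.013346 = 0.035507 ≈ 0.0355

0.0355


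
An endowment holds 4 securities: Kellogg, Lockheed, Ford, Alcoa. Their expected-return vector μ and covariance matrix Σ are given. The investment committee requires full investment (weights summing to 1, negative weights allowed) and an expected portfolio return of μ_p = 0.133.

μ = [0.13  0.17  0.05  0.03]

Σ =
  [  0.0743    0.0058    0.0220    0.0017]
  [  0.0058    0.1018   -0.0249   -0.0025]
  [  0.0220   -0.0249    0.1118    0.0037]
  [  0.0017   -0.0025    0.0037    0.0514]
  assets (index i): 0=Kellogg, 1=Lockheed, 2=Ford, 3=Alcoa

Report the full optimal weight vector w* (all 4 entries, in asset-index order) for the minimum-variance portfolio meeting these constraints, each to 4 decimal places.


x=Σ⁻¹μ = [1.4445  1.7314  0.5293  0.5820]
y=Σ⁻¹𝟙 = [9.3806  11.9923  9.1384  19.0705]
a=μᵀx=0.526046  b=𝟙ᵀx=4.287203  c=𝟙ᵀy=49.581770  D=ac−b²=7.702184
λ₁=(c·0.133−b)/D = (49.581770·0.133−4.287203)/7.702184 = 0.299548
λ₂=(a−b·0.133)/D = (0.526046−4.287203·0.133)/7.702184 = -0.005732
w* = 0.299548·x + -0.005732·y:
  w_0 = 0.299548·1.4445 + -0.005732·9.3806 = 0.3789  (Kellogg)
  w_1 = 0.299548·1.7314 + -0.005732·11.9923 = 0.4499  (Lockheed)
  w_2 = 0.299548·0.5293 + -0.005732·9.1384 = 0.1062  (Ford)
  w_3 = 0.299548·0.5820 + -0.005732·19.0705 = 0.0650  (Alcoa)
Σw_i=1.0000  μᵀw=0.1330
σ²=wᵀΣw=λ₁·μ_p+λ₂ = 0.299548·0.133 + -0.005732 = 0.034107 ≈ 0.0341

0.3789  0.4499  0.1062  0.0650


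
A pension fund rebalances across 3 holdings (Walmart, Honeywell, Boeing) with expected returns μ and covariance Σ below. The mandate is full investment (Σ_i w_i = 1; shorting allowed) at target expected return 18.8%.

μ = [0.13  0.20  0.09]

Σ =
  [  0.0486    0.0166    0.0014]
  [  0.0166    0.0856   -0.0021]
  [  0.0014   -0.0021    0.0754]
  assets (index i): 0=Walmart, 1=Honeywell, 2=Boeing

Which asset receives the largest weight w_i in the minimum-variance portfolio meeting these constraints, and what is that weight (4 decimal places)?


Honeywell (0.8104)

g=Σ⁻¹μ = [1.9617  1.9858  1.2125]
h=Σ⁻¹𝟙 = [17.2374  8.6629  13.1838]
a=μᵀg=0.761302  b=𝟙ᵀg=5.159989  c=𝟙ᵀh=39.084139  D=ac−b²=3.129344
λ₁=(c·0.188−b)/D = (39.084139·0.188−5.159989)/3.129344 = 0.699134
λ₂=(a−b·0.188)/D = (0.761302−5.159989·0.188)/3.129344 = -0.066716
w* = 0.699134·g + -0.066716·h:
  w_0 = 0.699134·1.9617 + -0.066716·17.2374 = 0.2215  (Walmart)
  w_1 = 0.699134·1.9858 + -0.066716·8.6629 = 0.8104  (Honeywell)
  w_2 = 0.699134·1.2125 + -0.066716·13.1838 = -0.0319  (Boeing)
Σw_i=1.0000  μᵀw=0.1880
σ²=wᵀΣw=λ₁·μ_p+λ₂ = 0.699134·0.188 + -0.066716 = 0.064722 ≈ 0.0647


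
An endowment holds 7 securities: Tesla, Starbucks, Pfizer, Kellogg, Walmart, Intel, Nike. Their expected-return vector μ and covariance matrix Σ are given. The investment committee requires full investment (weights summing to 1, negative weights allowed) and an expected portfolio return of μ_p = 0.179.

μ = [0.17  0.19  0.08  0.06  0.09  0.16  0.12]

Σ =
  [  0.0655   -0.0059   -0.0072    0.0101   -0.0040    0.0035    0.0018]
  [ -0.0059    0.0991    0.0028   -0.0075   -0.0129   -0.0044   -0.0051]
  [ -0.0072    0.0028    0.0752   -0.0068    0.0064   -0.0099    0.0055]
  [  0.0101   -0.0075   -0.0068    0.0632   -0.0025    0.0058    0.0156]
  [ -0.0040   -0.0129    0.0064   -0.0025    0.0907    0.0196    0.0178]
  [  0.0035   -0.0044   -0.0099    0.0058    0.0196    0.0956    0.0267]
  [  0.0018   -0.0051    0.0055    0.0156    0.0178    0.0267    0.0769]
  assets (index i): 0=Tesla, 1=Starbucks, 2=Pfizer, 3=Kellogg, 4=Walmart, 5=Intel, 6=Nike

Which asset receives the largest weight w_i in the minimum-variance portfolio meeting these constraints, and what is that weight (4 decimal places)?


p=Σ⁻¹μ = [2.8153  2.3152  1.3568  0.6511  0.9264  1.3862  0.7233]
q=Σ⁻¹𝟙 = [15.9634  13.6833  15.5332  15.2272  10.4773  7.8753  4.1782]
a=μᵀp=1.458061  b=𝟙ᵀp=10.174284  c=𝟙ᵀq=82.937927  D=ac−b²=17.412462
λ₁=(c·0.179−b)/D = (82.937927·0.179−10.174284)/17.412462 = 0.268291
λ₂=(a−b·0.179)/D = (1.458061−10.174284·0.179)/17.412462 = -0.020855
w* = 0.268291·p + -0.020855·q:
  w_0 = 0.268291·2.8153 + -0.020855·15.9634 = 0.4224  (Tesla)
  w_1 = 0.268291·2.3152 + -0.020855·13.6833 = 0.3358  (Starbucks)
  w_2 = 0.268291·1.3568 + -0.020855·15.5332 = 0.0401  (Pfizer)
  w_3 = 0.268291·0.6511 + -0.020855·15.2272 = -0.1429  (Kellogg)
  w_4 = 0.268291·0.9264 + -0.020855·10.4773 = 0.0301  (Walmart)
  w_5 = 0.268291·1.3862 + -0.020855·7.8753 = 0.2077  (Intel)
  w_6 = 0.268291·0.7233 + -0.020855·4.1782 = 0.1069  (Nike)
Σw_i=1.0000  μᵀw=0.1790
σ²=wᵀΣw=λ₁·μ_p+λ₂ = 0.268291·0.179 + -0.020855 = 0.027169 ≈ 0.0272

Tesla (0.4224)


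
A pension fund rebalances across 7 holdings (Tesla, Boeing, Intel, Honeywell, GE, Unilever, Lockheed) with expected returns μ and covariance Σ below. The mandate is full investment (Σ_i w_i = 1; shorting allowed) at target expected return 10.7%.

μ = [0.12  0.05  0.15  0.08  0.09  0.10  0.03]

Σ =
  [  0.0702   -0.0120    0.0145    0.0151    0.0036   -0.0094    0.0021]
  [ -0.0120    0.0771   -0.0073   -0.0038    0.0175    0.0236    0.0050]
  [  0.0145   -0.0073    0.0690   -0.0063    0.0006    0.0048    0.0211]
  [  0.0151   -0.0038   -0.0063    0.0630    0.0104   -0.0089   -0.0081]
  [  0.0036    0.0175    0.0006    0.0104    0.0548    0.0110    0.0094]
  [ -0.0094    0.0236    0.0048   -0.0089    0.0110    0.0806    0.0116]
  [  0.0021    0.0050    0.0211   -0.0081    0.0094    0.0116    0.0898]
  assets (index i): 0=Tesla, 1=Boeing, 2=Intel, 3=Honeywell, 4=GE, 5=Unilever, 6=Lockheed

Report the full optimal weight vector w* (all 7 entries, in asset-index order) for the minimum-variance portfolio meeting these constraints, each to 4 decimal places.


0.1702  0.1036  0.2637  0.1857  0.1302  0.1551  -0.0087

u=Σ⁻¹μ = [1.2311  0.5486  2.1033  1.1730  0.9727  1.1475  -0.3637]
v=Σ⁻¹𝟙 = [10.9186  11.5853  12.0855  16.1074  7.5954  9.3247  6.8491]
a=μᵀu=0.775871  b=𝟙ᵀu=6.812442  c=𝟙ᵀv=74.465998  D=ac−b²=11.366672
λ₁=(c·0.107−b)/D = (74.465998·0.107−6.812442)/11.366672 = 0.101650
λ₂=(a−b·0.107)/D = (0.775871−6.812442·0.107)/11.366672 = 0.004130
w* = 0.101650·u + 0.004130·v:
  w_0 = 0.101650·1.2311 + 0.004130·10.9186 = 0.1702  (Tesla)
  w_1 = 0.101650·0.5486 + 0.004130·11.5853 = 0.1036  (Boeing)
  w_2 = 0.101650·2.1033 + 0.004130·12.0855 = 0.2637  (Intel)
  w_3 = 0.101650·1.1730 + 0.004130·16.1074 = 0.1857  (Honeywell)
  w_4 = 0.101650·0.9727 + 0.004130·7.5954 = 0.1302  (GE)
  w_5 = 0.101650·1.1475 + 0.004130·9.3247 = 0.1551  (Unilever)
  w_6 = 0.101650·-0.3637 + 0.004130·6.8491 = -0.0087  (Lockheed)
Σw_i=1.0000  μᵀw=0.1070
σ²=wᵀΣw=λ₁·μ_p+λ₂ = 0.101650·0.107 + 0.004130 = 0.015006 ≈ 0.0150


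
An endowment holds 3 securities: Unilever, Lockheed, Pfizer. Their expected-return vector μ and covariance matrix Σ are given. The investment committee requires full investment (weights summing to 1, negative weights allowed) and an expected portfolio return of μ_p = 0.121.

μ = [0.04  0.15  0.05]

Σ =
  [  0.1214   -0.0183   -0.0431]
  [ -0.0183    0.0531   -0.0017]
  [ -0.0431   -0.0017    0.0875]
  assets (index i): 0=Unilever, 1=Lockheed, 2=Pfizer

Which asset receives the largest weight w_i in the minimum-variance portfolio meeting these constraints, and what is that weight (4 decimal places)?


u=Σ⁻¹μ = [1.2767  3.3053  1.2645]
v=Σ⁻¹𝟙 = [19.9446  26.4028  21.7657]
a=μᵀu=0.610090  b=𝟙ᵀu=5.846482  c=𝟙ᵀv=68.113010  D=ac−b²=7.373691
λ₁=(c·0.121−b)/D = (68.113010·0.121−5.846482)/7.373691 = 0.324829
λ₂=(a−b·0.121)/D = (0.610090−5.846482·0.121)/7.373691 = -0.013200
w* = 0.324829·u + -0.013200·v:
  w_0 = 0.324829·1.2767 + -0.013200·19.9446 = 0.1514  (Unilever)
  w_1 = 0.324829·3.3053 + -0.013200·26.4028 = 0.7251  (Lockheed)
  w_2 = 0.324829·1.2645 + -0.013200·21.7657 = 0.1234  (Pfizer)
Σw_i=1.0000  μᵀw=0.1210
σ²=wᵀΣw=λ₁·μ_p+λ₂ = 0.324829·0.121 + -0.013200 = 0.026104 ≈ 0.0261

Lockheed (0.7251)


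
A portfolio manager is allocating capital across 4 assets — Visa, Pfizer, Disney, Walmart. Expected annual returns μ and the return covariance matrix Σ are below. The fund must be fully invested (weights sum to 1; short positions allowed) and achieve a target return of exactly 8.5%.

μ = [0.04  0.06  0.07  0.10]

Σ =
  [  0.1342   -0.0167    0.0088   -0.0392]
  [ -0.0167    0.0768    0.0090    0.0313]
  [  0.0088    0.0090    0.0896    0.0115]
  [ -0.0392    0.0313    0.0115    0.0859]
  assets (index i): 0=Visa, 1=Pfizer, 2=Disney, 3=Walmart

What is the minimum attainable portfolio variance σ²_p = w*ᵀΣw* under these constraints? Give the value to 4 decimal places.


p=Σ⁻¹μ = [0.6812  0.3476  0.5152  1.2794]
q=Σ⁻¹𝟙 = [11.8240  9.6106  7.4244  12.5414]
a=μᵀp=0.212110  b=𝟙ᵀp=2.823451  c=𝟙ᵀq=41.400499  D=ac−b²=0.809597
λ₁=(c·0.085−b)/D = (41.400499·0.085−2.823451)/0.809597 = 0.859183
λ₂=(a−b·0.085)/D = (0.212110−2.823451·0.085)/0.809597 = -0.034441
w* = 0.859183·p + -0.034441·q:
  w_0 = 0.859183·0.6812 + -0.034441·11.8240 = 0.1781  (Visa)
  w_1 = 0.859183·0.3476 + -0.034441·9.6106 = -0.0324  (Pfizer)
  w_2 = 0.859183·0.5152 + -0.034441·7.4244 = 0.1870  (Disney)
  w_3 = 0.859183·1.2794 + -0.034441·12.5414 = 0.6673  (Walmart)
Σw_i=1.0000  μᵀw=0.0850
σ²=wᵀΣw=λ₁·μ_p+λ₂ = 0.859183·0.085 + -0.034441 = 0.038590 ≈ 0.0386

0.0386


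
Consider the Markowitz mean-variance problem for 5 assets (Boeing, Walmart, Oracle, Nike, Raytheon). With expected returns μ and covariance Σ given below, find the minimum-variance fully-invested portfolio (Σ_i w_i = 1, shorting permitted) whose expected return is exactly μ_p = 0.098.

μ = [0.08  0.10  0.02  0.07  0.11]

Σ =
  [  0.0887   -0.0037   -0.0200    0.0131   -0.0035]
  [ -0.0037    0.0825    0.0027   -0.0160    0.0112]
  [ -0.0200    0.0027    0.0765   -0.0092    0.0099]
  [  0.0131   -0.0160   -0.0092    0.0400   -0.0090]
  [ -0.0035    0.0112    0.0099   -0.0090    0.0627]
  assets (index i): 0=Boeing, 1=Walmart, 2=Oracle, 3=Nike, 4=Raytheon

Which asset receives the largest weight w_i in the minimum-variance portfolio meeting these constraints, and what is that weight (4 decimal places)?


u=Σ⁻¹μ = [0.7587  1.4901  0.4856  2.6210  1.8301]
v=Σ⁻¹𝟙 = [11.3202  16.8066  17.6679  35.6581  15.9074]
a=μᵀu=0.604203  b=𝟙ᵀu=7.185520  c=𝟙ᵀv=97.360258  D=ac−b²=7.193698
λ₁=(c·0.098−b)/D = (97.360258·0.098−7.185520)/7.193698 = 0.327479
λ₂=(a−b·0.098)/D = (0.604203−7.185520·0.098)/7.193698 = -0.013898
w* = 0.327479·u + -0.013898·v:
  w_0 = 0.327479·0.7587 + -0.013898·11.3202 = 0.0911  (Boeing)
  w_1 = 0.327479·1.4901 + -0.013898·16.8066 = 0.2544  (Walmart)
  w_2 = 0.327479·0.4856 + -0.013898·17.6679 = -0.0865  (Oracle)
  w_3 = 0.327479·2.6210 + -0.013898·35.6581 = 0.3628  (Nike)
  w_4 = 0.327479·1.8301 + -0.013898·15.9074 = 0.3782  (Raytheon)
Σw_i=1.0000  μᵀw=0.0980
σ²=wᵀΣw=λ₁·μ_p+λ₂ = 0.327479·0.098 + -0.013898 = 0.018195 ≈ 0.0182

Raytheon (0.3782)


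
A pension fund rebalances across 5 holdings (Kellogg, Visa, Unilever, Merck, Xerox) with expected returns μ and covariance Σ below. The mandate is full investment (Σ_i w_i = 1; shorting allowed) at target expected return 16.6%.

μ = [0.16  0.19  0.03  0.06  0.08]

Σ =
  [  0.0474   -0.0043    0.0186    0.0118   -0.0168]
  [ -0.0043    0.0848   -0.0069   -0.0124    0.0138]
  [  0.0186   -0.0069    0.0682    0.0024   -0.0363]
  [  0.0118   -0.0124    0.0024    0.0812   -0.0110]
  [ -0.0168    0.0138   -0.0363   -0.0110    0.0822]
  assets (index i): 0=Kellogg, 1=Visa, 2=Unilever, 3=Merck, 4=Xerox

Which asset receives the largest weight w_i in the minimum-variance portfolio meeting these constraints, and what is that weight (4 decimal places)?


u=Σ⁻¹μ = [3.7953  2.3102  0.5100  0.7536  1.6872]
v=Σ⁻¹𝟙 = [18.4358  12.5044  24.5545  14.4245  26.6078]
a=μᵀu=1.241675  b=𝟙ᵀu=9.056296  c=𝟙ᵀv=96.526988  D=ac−b²=37.838663
λ₁=(c·0.166−b)/D = (96.526988·0.166−9.056296)/37.838663 = 0.184129
λ₂=(a−b·0.166)/D = (1.241675−9.056296·0.166)/37.838663 = -0.006915
w* = 0.184129·u + -0.006915·v:
  w_0 = 0.184129·3.7953 + -0.006915·18.4358 = 0.5713  (Kellogg)
  w_1 = 0.184129·2.3102 + -0.006915·12.5044 = 0.3389  (Visa)
  w_2 = 0.184129·0.5100 + -0.006915·24.5545 = -0.0759  (Unilever)
  w_3 = 0.184129·0.7536 + -0.006915·14.4245 = 0.0390  (Merck)
  w_4 = 0.184129·1.6872 + -0.006915·26.6078 = 0.1267  (Xerox)
Σw_i=1.0000  μᵀw=0.1660
σ²=wᵀΣw=λ₁·μ_p+λ₂ = 0.184129·0.166 + -0.006915 = 0.023650 ≈ 0.0236

Kellogg (0.5713)
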